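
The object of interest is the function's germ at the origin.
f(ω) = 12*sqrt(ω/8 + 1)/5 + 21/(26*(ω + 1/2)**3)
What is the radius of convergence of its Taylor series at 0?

The radius of convergence is 1/2.

Denominator factor (ω + 1/2)^3: pole of order 3 at -1/2, modulus 1/2.
Branch term (12/5)*sqrt(1 - ω/(-8)): its argument vanishes at ω = -8, a square-root branch point, modulus 8.
The radius of convergence is the smallest modulus among the singular points: 1/2.


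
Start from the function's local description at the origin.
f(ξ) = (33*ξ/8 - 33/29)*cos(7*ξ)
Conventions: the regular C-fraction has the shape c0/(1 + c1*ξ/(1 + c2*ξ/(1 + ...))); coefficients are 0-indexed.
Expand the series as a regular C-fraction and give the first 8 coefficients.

The regular C-fraction coefficients are [-33/29, 29/8, -2409/232, 196/29, 14210/7227, 95903/57816, -75195643/19180600, 708246/2397575].

Taylor coefficients (expand at 0): a_0 = -33/29, a_1 = 33/8, a_2 = 1617/58, a_3 = -1617/16, a_4 = -26411/232, a_5 = 26411/64, a_6 = 1294139/6960, a_7 = -1294139/1920.
c0 = a_0 = -33/29. Peel one level at a time: if S = 1 + c*ξ/S' with S'(0) = 1, then c is the ξ-coefficient of S and S' = c*ξ/(S - 1).
S_1 = c0/f = 1 + (29/8)*ξ + (2409/64)*ξ^2 + ...; c1 = 29/8.
S_2 = c1*ξ/(S_1 - 1) = 1 + (-2409/232)*ξ + (118041/1682)*ξ^2 + ...; c2 = -2409/232.
S_3 = c2*ξ/(S_2 - 1) = 1 + (196/29)*ξ + (-96040/7227)*ξ^2 + ...; c3 = 196/29.
S_4 = c3*ξ/(S_3 - 1) = 1 + (14210/7227)*ξ + (-681390815/208918116)*ξ^2 + ...; c4 = 14210/7227.
S_5 = c4*ξ/(S_4 - 1) = 1 + (95903/57816)*ξ + (75195643/11563200)*ξ^2 + ...; c5 = 95903/57816.
S_6 = c5*ξ/(S_5 - 1) = 1 + (-75195643/19180600)*ξ + (26628506686089/22993463522500)*ξ^2 + ...; c6 = -75195643/19180600.
S_7 = c6*ξ/(S_6 - 1) = 1 + (708246/2397575)*ξ + ...; c7 = 708246/2397575.


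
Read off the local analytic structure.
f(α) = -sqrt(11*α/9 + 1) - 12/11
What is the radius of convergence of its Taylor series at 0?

Branch term (-1)*sqrt(1 - α/(-9/11)): its argument vanishes at α = -9/11, a square-root branch point, modulus 9/11.
The radius of convergence is the smallest modulus among the singular points: 9/11.

The radius of convergence is 9/11.


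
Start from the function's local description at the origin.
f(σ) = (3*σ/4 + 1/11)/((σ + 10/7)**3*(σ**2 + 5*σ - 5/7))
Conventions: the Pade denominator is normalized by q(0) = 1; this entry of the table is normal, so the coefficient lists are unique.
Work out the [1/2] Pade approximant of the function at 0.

The Pade approximant has numerator coefficients [-2401/55000, -15120756091/41297300000]; denominator coefficients [1, -1788059/375430, -61703971/3754300].

Taylor coefficients needed (expand at 0): a_0 = -2401/55000, a_1 = -631463/1100000, a_2 = -37967013/11000000, a_3 = -142304869/5500000.
Write the denominator as Q(σ) = 1 + q1*σ + q2*σ^2. Requiring Q*f - P = O(σ^4) with deg P <= 1 kills the coefficients of σ^2..σ^3 in Q*f:
  σ^2: a_2 + q1*a_1 + q2*a_0 = 0, i.e. -37967013/11000000 + (-631463/1100000)*q1 + (-2401/55000)*q2 = 0.
  σ^3: a_3 + q1*a_2 + q2*a_1 = 0, i.e. -142304869/5500000 + (-37967013/11000000)*q1 + (-631463/1100000)*q2 = 0.
Solving this linear system: q1 = -1788059/375430, q2 = -61703971/3754300.
The numerator is Q*f truncated at degree 1: P0 = a_0 = -2401/55000; P1 = a_1 + q1*a_0 = -15120756091/41297300000.


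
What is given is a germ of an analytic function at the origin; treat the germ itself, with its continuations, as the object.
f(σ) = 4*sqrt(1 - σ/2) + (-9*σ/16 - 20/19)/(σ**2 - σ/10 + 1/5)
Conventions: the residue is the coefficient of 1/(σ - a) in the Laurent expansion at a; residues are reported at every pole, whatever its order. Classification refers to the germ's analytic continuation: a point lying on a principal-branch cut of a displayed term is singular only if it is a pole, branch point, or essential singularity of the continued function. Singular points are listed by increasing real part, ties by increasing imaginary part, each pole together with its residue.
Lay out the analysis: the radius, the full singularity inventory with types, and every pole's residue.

Radius of convergence at 0: (1/5)*sqrt(5).
At (1/20) - ((1/20)*sqrt(79))*i: a pole of order 1; residue (-9/32) - ((6571/48032)*sqrt(79))*i.
At (1/20) + ((1/20)*sqrt(79))*i: a pole of order 1; residue (-9/32) + ((6571/48032)*sqrt(79))*i.
At 2: an algebraic (square-root) branch point.

Denominator factor (σ**2 - σ/10 + 1/5): discriminant -79/100, complex-conjugate roots (1/20) + ((1/20)*sqrt(79))*i and (1/20) - ((1/20)*sqrt(79))*i; poles of order 1, moduli (1/5)*sqrt(5) and (1/5)*sqrt(5).
Branch term (4)*sqrt(1 - σ/(2)): its argument vanishes at σ = 2, a square-root branch point, modulus 2.
The radius of convergence is the smallest modulus among the singular points: (1/5)*sqrt(5).
The branch term is analytic at (1/20) - ((1/20)*sqrt(79))*i and contributes nothing to the residue; only the rational part matters.
The factor σ**2 - σ/10 + 1/5 splits as (σ - a)(σ - a') with a = (1/20) - ((1/20)*sqrt(79))*i, a' = (1/20) + ((1/20)*sqrt(79))*i. At the order-1 pole a set g(σ) = (σ - a)*(rational part) = [-9*σ/16 - 20/19] / (σ - a').
Simple pole: residue = g(a) at a = (1/20) - ((1/20)*sqrt(79))*i, which is (-9/32) - ((6571/48032)*sqrt(79))*i.
The branch term is analytic at (1/20) + ((1/20)*sqrt(79))*i and contributes nothing to the residue; only the rational part matters.
The factor σ**2 - σ/10 + 1/5 splits as (σ - a)(σ - a') with a = (1/20) + ((1/20)*sqrt(79))*i, a' = (1/20) - ((1/20)*sqrt(79))*i. At the order-1 pole a set g(σ) = (σ - a)*(rational part) = [-9*σ/16 - 20/19] / (σ - a').
Simple pole: residue = g(a) at a = (1/20) + ((1/20)*sqrt(79))*i, which is (-9/32) + ((6571/48032)*sqrt(79))*i.
List the singular points by increasing real part (a conjugate pair: the negative imaginary part first).


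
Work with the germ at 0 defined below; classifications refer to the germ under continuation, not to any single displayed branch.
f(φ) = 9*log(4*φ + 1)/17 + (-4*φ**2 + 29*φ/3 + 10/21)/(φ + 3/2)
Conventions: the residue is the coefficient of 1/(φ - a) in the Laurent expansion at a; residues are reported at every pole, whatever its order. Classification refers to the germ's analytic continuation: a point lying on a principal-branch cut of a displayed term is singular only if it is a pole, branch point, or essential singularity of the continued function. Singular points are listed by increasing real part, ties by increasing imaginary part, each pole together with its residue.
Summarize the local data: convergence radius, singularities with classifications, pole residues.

Radius of convergence at 0: 1/4.
At -3/2: a pole of order 1; residue -967/42.
At -1/4: a logarithmic branch point.

Denominator factor (φ + 3/2): pole of order 1 at -3/2, modulus 3/2.
Branch term (9/17)*log(1 - φ/(-1/4)): its argument vanishes at φ = -1/4, a logarithmic branch point, modulus 1/4.
The radius of convergence is the smallest modulus among the singular points: 1/4.
The branch term is analytic at -3/2 and contributes nothing to the residue; only the rational part matters.
At the order-1 pole -3/2 set g(φ) = (φ - (-3/2))*(rational part) = -4*φ**2 + 29*φ/3 + 10/21.
Simple pole: residue = g(a) at a = -3/2, which is -967/42.
List the singular points by increasing real part (a conjugate pair: the negative imaginary part first).


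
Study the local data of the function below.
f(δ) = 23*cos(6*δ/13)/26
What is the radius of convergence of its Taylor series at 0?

The factor cos(6*δ/13) is entire and contributes no finite singular point.
The polynomial part has no poles.
No finite singular points: the Taylor series at 0 converges everywhere.

The radius of convergence is infinite.


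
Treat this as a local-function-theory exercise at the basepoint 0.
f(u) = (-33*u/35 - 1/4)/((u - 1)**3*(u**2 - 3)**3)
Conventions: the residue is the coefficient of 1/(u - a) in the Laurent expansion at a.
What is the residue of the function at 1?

At the order-3 pole 1 set g(u) = (u - (1))^3*f(u) = (-33*u/35 - 1/4)/(u**2 - 3)**3.
Order-3 pole: residue = g''(a)/2; g''(1) = 471/160, so the residue is 471/320.

The residue is 471/320.


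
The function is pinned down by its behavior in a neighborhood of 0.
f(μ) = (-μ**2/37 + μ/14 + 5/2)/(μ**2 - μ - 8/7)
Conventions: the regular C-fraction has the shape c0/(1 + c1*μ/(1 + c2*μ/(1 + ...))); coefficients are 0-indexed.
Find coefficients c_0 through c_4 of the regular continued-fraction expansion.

Taylor coefficients (expand at 0): a_0 = -35/16, a_1 = 237/128, a_2 = -133007/37888, a_3 = 1422113/303104, a_4 = -17403183/2424832.
c0 = a_0 = -35/16. Peel one level at a time: if S = 1 + c*μ/S' with S'(0) = 1, then c is the μ-coefficient of S and S' = c*μ/(S - 1).
S_1 = c0/f = 1 + (237/280)*μ + (-80531/90650)*μ^2 + ...; c1 = 237/280.
S_2 = c1*μ/(S_1 - 1) = 1 + (322124/306915)*μ + (81568018/76895361)*μ^2 + ...; c2 = 322124/306915.
S_3 = c2*μ/(S_2 - 1) = 1 + (-1427440315/1412352678)*μ + (-9992082205/959815810228)*μ^2 + ...; c3 = -1427440315/1412352678.
S_4 = c3*μ/(S_3 - 1) = 1 + (-1659/161062)*μ + ...; c4 = -1659/161062.

The regular C-fraction coefficients are [-35/16, 237/280, 322124/306915, -1427440315/1412352678, -1659/161062].


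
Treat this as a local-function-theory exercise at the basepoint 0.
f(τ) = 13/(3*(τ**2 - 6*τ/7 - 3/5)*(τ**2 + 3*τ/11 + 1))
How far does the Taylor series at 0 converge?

Denominator factor (τ**2 + 3*τ/11 + 1): discriminant -475/121, complex-conjugate roots (-3/22) + ((5/22)*sqrt(19))*i and (-3/22) - ((5/22)*sqrt(19))*i; poles of order 1, moduli 1 and 1.
Denominator factor (τ**2 - 6*τ/7 - 3/5): discriminant 768/245, real irrational roots 3/7 + (8/35)*sqrt(15) and 3/7 - (8/35)*sqrt(15); poles of order 1, moduli 3/7 + (8/35)*sqrt(15) and -3/7 + (8/35)*sqrt(15).
The radius of convergence is the smallest modulus among the singular points: -3/7 + (8/35)*sqrt(15).

The radius of convergence is -3/7 + (8/35)*sqrt(15).


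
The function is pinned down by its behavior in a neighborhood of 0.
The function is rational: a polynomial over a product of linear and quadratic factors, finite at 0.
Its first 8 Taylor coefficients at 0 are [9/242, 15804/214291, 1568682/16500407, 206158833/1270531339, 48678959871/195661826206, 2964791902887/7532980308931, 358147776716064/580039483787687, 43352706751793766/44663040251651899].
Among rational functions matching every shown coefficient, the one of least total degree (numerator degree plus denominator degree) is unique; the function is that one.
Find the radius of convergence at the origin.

The radius of convergence is 7/11.

No rational of total degree below 5 reproduces all 8 coefficients; solving the [1/4] Pade equations on them gives f(ε) = (-33*ε/23 - 7/6)/((ε - 7/11)*(ε + 11/3)**3), whose expansion matches every shown term.
Denominator factor (ε - 7/11): pole of order 1 at 7/11, modulus 7/11.
Denominator factor (ε + 11/3)^3: pole of order 3 at -11/3, modulus 11/3.
The radius of convergence is the smallest modulus among the singular points: 7/11.


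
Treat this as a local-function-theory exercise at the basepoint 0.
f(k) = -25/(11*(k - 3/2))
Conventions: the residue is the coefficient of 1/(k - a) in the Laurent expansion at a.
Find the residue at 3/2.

At the order-1 pole 3/2 set g(k) = (k - (3/2))*f(k) = -25/11.
Simple pole: residue = g(a) at a = 3/2, which is -25/11.

The residue is -25/11.


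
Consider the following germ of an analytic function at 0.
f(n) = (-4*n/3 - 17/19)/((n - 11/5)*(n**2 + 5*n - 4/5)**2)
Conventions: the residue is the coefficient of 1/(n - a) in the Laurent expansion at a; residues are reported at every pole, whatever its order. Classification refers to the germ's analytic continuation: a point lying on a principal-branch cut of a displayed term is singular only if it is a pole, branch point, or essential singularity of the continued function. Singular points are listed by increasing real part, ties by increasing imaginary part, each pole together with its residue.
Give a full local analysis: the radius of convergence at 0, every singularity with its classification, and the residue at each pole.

Radius of convergence at 0: -5/2 + (1/10)*sqrt(705).
At -5/2 - (1/10)*sqrt(705): a pole of order 2; residue 136375/16116864 - (91825/145051776)*sqrt(705).
At -5/2 + (1/10)*sqrt(705): a pole of order 2; residue 136375/16116864 + (91825/145051776)*sqrt(705).
At 11/5: a pole of order 1; residue -136375/8058432.

Denominator factor (n**2 + 5*n - 4/5)^2: discriminant 141/5, real irrational roots -5/2 + (1/10)*sqrt(705) and -5/2 - (1/10)*sqrt(705); poles of order 2, moduli -5/2 + (1/10)*sqrt(705) and 5/2 + (1/10)*sqrt(705).
Denominator factor (n - 11/5): pole of order 1 at 11/5, modulus 11/5.
The radius of convergence is the smallest modulus among the singular points: -5/2 + (1/10)*sqrt(705).
The factor n**2 + 5*n - 4/5 splits as (n - a)(n - a') with a = -5/2 - (1/10)*sqrt(705), a' = -5/2 + (1/10)*sqrt(705). At the order-2 pole a set g(n) = (n - a)^2*f(n) = [(-4*n/3 - 17/19)/(n - 11/5)] / (n - a')^2.
Order-2 pole: residue = g'(a); g'(-5/2 - (1/10)*sqrt(705)) = 136375/16116864 - (91825/145051776)*sqrt(705), so the residue is 136375/16116864 - (91825/145051776)*sqrt(705).
The factor n**2 + 5*n - 4/5 splits as (n - a)(n - a') with a = -5/2 + (1/10)*sqrt(705), a' = -5/2 - (1/10)*sqrt(705). At the order-2 pole a set g(n) = (n - a)^2*f(n) = [(-4*n/3 - 17/19)/(n - 11/5)] / (n - a')^2.
Order-2 pole: residue = g'(a); g'(-5/2 + (1/10)*sqrt(705)) = 136375/16116864 + (91825/145051776)*sqrt(705), so the residue is 136375/16116864 + (91825/145051776)*sqrt(705).
At the order-1 pole 11/5 set g(n) = (n - (11/5))*f(n) = (-4*n/3 - 17/19)/(n**2 + 5*n - 4/5)**2.
Simple pole: residue = g(a) at a = 11/5, which is -136375/8058432.
List the singular points by increasing real part (a conjugate pair: the negative imaginary part first).


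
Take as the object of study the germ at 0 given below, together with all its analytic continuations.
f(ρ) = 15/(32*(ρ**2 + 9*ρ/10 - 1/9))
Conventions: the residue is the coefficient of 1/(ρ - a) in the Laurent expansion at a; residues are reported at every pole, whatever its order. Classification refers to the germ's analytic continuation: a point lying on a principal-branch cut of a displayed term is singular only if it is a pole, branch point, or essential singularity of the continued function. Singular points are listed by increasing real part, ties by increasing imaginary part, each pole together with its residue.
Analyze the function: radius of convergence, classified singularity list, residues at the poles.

Radius of convergence at 0: -9/20 + (1/60)*sqrt(1129).
At -9/20 - (1/60)*sqrt(1129): a pole of order 1; residue -(225/18064)*sqrt(1129).
At -9/20 + (1/60)*sqrt(1129): a pole of order 1; residue (225/18064)*sqrt(1129).

Denominator factor (ρ**2 + 9*ρ/10 - 1/9): discriminant 1129/900, real irrational roots -9/20 + (1/60)*sqrt(1129) and -9/20 - (1/60)*sqrt(1129); poles of order 1, moduli -9/20 + (1/60)*sqrt(1129) and 9/20 + (1/60)*sqrt(1129).
The radius of convergence is the smallest modulus among the singular points: -9/20 + (1/60)*sqrt(1129).
The factor ρ**2 + 9*ρ/10 - 1/9 splits as (ρ - a)(ρ - a') with a = -9/20 - (1/60)*sqrt(1129), a' = -9/20 + (1/60)*sqrt(1129). At the order-1 pole a set g(ρ) = (ρ - a)*f(ρ) = [15/32] / (ρ - a').
Simple pole: residue = g(a) at a = -9/20 - (1/60)*sqrt(1129), which is -(225/18064)*sqrt(1129).
The factor ρ**2 + 9*ρ/10 - 1/9 splits as (ρ - a)(ρ - a') with a = -9/20 + (1/60)*sqrt(1129), a' = -9/20 - (1/60)*sqrt(1129). At the order-1 pole a set g(ρ) = (ρ - a)*f(ρ) = [15/32] / (ρ - a').
Simple pole: residue = g(a) at a = -9/20 + (1/60)*sqrt(1129), which is (225/18064)*sqrt(1129).
List the singular points by increasing real part (a conjugate pair: the negative imaginary part first).


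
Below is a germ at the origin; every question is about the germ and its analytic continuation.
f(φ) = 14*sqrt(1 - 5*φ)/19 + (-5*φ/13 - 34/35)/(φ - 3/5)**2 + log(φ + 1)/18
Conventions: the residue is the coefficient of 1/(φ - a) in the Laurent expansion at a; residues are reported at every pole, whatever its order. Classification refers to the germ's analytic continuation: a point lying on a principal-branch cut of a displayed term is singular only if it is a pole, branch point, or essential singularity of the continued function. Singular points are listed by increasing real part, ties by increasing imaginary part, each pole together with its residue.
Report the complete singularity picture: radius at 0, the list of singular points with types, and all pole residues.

Radius of convergence at 0: 1/5.
At -1: a logarithmic branch point.
At 1/5: an algebraic (square-root) branch point.
At 3/5: a pole of order 2; residue -5/13.

Denominator factor (φ - 3/5)^2: pole of order 2 at 3/5, modulus 3/5.
Branch term (1/18)*log(1 - φ/(-1)): its argument vanishes at φ = -1, a logarithmic branch point, modulus 1.
Branch term (14/19)*sqrt(1 - φ/(1/5)): its argument vanishes at φ = 1/5, a square-root branch point, modulus 1/5.
The radius of convergence is the smallest modulus among the singular points: 1/5.
The branch terms are analytic at 3/5 and contribute nothing to the residue; only the rational part matters.
At the order-2 pole 3/5 set g(φ) = (φ - (3/5))^2*(rational part) = -5*φ/13 - 34/35.
Order-2 pole: residue = g'(a); g'(3/5) = -5/13, so the residue is -5/13.
List the singular points by increasing real part (a conjugate pair: the negative imaginary part first).


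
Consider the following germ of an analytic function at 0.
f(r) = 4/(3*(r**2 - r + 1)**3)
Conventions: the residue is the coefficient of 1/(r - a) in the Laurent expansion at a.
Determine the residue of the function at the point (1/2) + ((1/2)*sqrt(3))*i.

The residue is -((8/27)*sqrt(3))*i.

The factor r**2 - r + 1 splits as (r - a)(r - a') with a = (1/2) + ((1/2)*sqrt(3))*i, a' = (1/2) - ((1/2)*sqrt(3))*i. At the order-3 pole a set g(r) = (r - a)^3*f(r) = [4/3] / (r - a')^3.
Order-3 pole: residue = g''(a)/2; g''((1/2) + ((1/2)*sqrt(3))*i) = -((16/27)*sqrt(3))*i, so the residue is -((8/27)*sqrt(3))*i.


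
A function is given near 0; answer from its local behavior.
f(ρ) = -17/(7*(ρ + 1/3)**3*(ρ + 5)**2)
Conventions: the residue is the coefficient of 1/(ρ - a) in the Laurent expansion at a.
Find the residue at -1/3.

The residue is -4131/268912.

At the order-3 pole -1/3 set g(ρ) = (ρ - (-1/3))^3*f(ρ) = -17/(7*(ρ + 5)**2).
Order-3 pole: residue = g''(a)/2; g''(-1/3) = -4131/134456, so the residue is -4131/268912.


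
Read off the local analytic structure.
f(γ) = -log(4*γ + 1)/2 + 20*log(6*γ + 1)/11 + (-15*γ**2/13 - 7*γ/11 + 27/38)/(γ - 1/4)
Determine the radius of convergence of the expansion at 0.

The radius of convergence is 1/6.

Denominator factor (γ - 1/4): pole of order 1 at 1/4, modulus 1/4.
Branch term (-1/2)*log(1 - γ/(-1/4)): its argument vanishes at γ = -1/4, a logarithmic branch point, modulus 1/4.
Branch term (20/11)*log(1 - γ/(-1/6)): its argument vanishes at γ = -1/6, a logarithmic branch point, modulus 1/6.
The radius of convergence is the smallest modulus among the singular points: 1/6.


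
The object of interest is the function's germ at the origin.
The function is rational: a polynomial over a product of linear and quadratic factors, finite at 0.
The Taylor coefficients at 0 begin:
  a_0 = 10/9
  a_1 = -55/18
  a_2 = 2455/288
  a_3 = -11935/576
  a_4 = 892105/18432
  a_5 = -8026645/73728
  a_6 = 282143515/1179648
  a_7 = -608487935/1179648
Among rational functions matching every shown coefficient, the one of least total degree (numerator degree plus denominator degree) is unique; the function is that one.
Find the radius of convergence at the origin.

The radius of convergence is -11/16 + (1/16)*sqrt(377).

No rational of total degree below 4 reproduces all 8 coefficients; solving the [0/4] Pade equations on them gives f(u) = 10/(9*(u**2 - 11*u/8 - 1)**2), whose expansion matches every shown term.
Denominator factor (u**2 - 11*u/8 - 1)^2: discriminant 377/64, real irrational roots 11/16 + (1/16)*sqrt(377) and 11/16 - (1/16)*sqrt(377); poles of order 2, moduli 11/16 + (1/16)*sqrt(377) and -11/16 + (1/16)*sqrt(377).
The radius of convergence is the smallest modulus among the singular points: -11/16 + (1/16)*sqrt(377).


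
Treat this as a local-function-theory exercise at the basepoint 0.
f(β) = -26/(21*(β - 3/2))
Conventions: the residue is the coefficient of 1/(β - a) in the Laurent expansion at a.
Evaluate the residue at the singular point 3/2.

At the order-1 pole 3/2 set g(β) = (β - (3/2))*f(β) = -26/21.
Simple pole: residue = g(a) at a = 3/2, which is -26/21.

The residue is -26/21.


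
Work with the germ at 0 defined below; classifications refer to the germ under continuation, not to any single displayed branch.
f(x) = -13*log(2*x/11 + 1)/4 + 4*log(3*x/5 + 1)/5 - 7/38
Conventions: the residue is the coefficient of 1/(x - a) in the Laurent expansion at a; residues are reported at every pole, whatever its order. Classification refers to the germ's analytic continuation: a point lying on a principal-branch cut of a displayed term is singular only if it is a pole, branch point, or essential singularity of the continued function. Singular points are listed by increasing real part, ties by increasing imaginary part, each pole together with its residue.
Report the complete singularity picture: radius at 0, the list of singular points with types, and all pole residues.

Radius of convergence at 0: 5/3.
At -11/2: a logarithmic branch point.
At -5/3: a logarithmic branch point.

Branch term (4/5)*log(1 - x/(-5/3)): its argument vanishes at x = -5/3, a logarithmic branch point, modulus 5/3.
Branch term (-13/4)*log(1 - x/(-11/2)): its argument vanishes at x = -11/2, a logarithmic branch point, modulus 11/2.
The radius of convergence is the smallest modulus among the singular points: 5/3.
List the singular points by increasing real part (a conjugate pair: the negative imaginary part first).


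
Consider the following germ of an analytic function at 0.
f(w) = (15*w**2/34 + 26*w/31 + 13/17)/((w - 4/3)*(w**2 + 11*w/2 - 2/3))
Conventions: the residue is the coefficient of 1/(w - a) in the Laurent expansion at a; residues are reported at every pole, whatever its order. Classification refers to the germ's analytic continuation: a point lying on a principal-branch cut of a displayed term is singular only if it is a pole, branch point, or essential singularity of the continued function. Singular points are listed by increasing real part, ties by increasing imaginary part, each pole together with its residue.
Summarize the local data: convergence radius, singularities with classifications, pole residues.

Denominator factor (w**2 + 11*w/2 - 2/3): discriminant 395/12, real irrational roots -11/4 + (1/12)*sqrt(1185) and -11/4 - (1/12)*sqrt(1185); poles of order 1, moduli -11/4 + (1/12)*sqrt(1185) and 11/4 + (1/12)*sqrt(1185).
Denominator factor (w - 4/3): pole of order 1 at 4/3, modulus 4/3.
The radius of convergence is the smallest modulus among the singular points: -11/4 + (1/12)*sqrt(1185).
The factor w**2 + 11*w/2 - 2/3 splits as (w - a)(w - a') with a = -11/4 - (1/12)*sqrt(1185), a' = -11/4 + (1/12)*sqrt(1185). At the order-1 pole a set g(w) = (w - a)*f(w) = [(15*w**2/34 + 26*w/31 + 13/17)/(w - 4/3)] / (w - a').
Simple pole: residue = g(a) at a = -11/4 - (1/12)*sqrt(1185), which is 5019/80104 + (34479/6328216)*sqrt(1185).
The factor w**2 + 11*w/2 - 2/3 splits as (w - a)(w - a') with a = -11/4 + (1/12)*sqrt(1185), a' = -11/4 - (1/12)*sqrt(1185). At the order-1 pole a set g(w) = (w - a)*f(w) = [(15*w**2/34 + 26*w/31 + 13/17)/(w - 4/3)] / (w - a').
Simple pole: residue = g(a) at a = -11/4 + (1/12)*sqrt(1185), which is 5019/80104 - (34479/6328216)*sqrt(1185).
At the order-1 pole 4/3 set g(w) = (w - (4/3))*f(w) = (15*w**2/34 + 26*w/31 + 13/17)/(w**2 + 11*w/2 - 2/3).
Simple pole: residue = g(a) at a = 4/3, which is 12651/40052.
List the singular points by increasing real part (a conjugate pair: the negative imaginary part first).

Radius of convergence at 0: -11/4 + (1/12)*sqrt(1185).
At -11/4 - (1/12)*sqrt(1185): a pole of order 1; residue 5019/80104 + (34479/6328216)*sqrt(1185).
At -11/4 + (1/12)*sqrt(1185): a pole of order 1; residue 5019/80104 - (34479/6328216)*sqrt(1185).
At 4/3: a pole of order 1; residue 12651/40052.


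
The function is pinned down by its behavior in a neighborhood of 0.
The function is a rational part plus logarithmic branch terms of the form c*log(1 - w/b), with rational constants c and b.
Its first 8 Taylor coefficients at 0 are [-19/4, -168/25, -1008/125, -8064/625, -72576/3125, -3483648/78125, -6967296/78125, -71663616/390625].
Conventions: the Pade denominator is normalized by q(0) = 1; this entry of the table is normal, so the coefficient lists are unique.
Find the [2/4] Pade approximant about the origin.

Taylor coefficients needed (read off): a_0 = -19/4, a_1 = -168/25, a_2 = -1008/125, a_3 = -8064/625, a_4 = -72576/3125, a_5 = -3483648/78125, a_6 = -6967296/78125.
Write the denominator as Q(w) = 1 + q1*w + q2*w^2 + q3*w^3 + q4*w^4. Requiring Q*f - P = O(w^7) with deg P <= 2 kills the coefficients of w^3..w^6 in Q*f:
  w^3: a_3 + q1*a_2 + q2*a_1 + q3*a_0 = 0, i.e. -8064/625 + (-1008/125)*q1 + (-168/25)*q2 + (-19/4)*q3 = 0.
  w^4: a_4 + q1*a_3 + q2*a_2 + q3*a_1 + q4*a_0 = 0, i.e. -72576/3125 + (-8064/625)*q1 + (-1008/125)*q2 + (-168/25)*q3 + (-19/4)*q4 = 0.
  w^5: a_5 + q1*a_4 + q2*a_3 + q3*a_2 + q4*a_1 = 0, i.e. -3483648/78125 + (-72576/3125)*q1 + (-8064/625)*q2 + (-1008/125)*q3 + (-168/25)*q4 = 0.
  w^6: a_6 + q1*a_5 + q2*a_4 + q3*a_3 + q4*a_2 = 0, i.e. -6967296/78125 + (-3483648/78125)*q1 + (-72576/3125)*q2 + (-8064/625)*q3 + (-1008/125)*q4 = 0.
Solving this linear system: q1 = -170896/60895, q2 = 445344/304475, q3 = -32256/1522375, q4 = 10676736/38059375.
The numerator is Q*f truncated at degree 2: P0 = a_0 = -19/4; P1 = a_1 + q1*a_0 = 105932/16025; P2 = a_2 + q1*a_1 + q2*a_0 = 5857176/1522375.

The Pade approximant has numerator coefficients [-19/4, 105932/16025, 5857176/1522375]; denominator coefficients [1, -170896/60895, 445344/304475, -32256/1522375, 10676736/38059375].


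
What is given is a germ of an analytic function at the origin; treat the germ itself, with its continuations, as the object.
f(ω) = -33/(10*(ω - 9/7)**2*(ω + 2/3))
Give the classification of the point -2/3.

The denominator factor ω + 2/3 vanishes at -2/3 and appears to the power 1; the numerator there equals -33/10, nonzero, and no other factor vanishes.
Hence a pole whose order is the multiplicity, 1.

The point is a pole of order 1.


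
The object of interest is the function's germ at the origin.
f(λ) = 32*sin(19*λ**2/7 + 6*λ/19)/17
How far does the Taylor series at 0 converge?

The radius of convergence is infinite.

The factor -sin(19*λ**2/7 + 6*λ/19) is entire and contributes no finite singular point.
The polynomial part has no poles.
No finite singular points: the Taylor series at 0 converges everywhere.


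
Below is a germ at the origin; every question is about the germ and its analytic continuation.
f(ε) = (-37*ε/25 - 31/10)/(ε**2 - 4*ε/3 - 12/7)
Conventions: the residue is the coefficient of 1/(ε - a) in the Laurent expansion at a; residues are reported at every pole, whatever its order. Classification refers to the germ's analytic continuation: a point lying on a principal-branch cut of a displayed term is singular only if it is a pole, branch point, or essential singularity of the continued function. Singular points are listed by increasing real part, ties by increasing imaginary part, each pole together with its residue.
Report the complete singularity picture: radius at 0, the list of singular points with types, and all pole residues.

Denominator factor (ε**2 - 4*ε/3 - 12/7): discriminant 544/63, real irrational roots 2/3 + (2/21)*sqrt(238) and 2/3 - (2/21)*sqrt(238); poles of order 1, moduli 2/3 + (2/21)*sqrt(238) and -2/3 + (2/21)*sqrt(238).
The radius of convergence is the smallest modulus among the singular points: -2/3 + (2/21)*sqrt(238).
The factor ε**2 - 4*ε/3 - 12/7 splits as (ε - a)(ε - a') with a = 2/3 - (2/21)*sqrt(238), a' = 2/3 + (2/21)*sqrt(238). At the order-1 pole a set g(ε) = (ε - a)*f(ε) = [-37*ε/25 - 31/10] / (ε - a').
Simple pole: residue = g(a) at a = 2/3 - (2/21)*sqrt(238), which is -37/50 + (613/6800)*sqrt(238).
The factor ε**2 - 4*ε/3 - 12/7 splits as (ε - a)(ε - a') with a = 2/3 + (2/21)*sqrt(238), a' = 2/3 - (2/21)*sqrt(238). At the order-1 pole a set g(ε) = (ε - a)*f(ε) = [-37*ε/25 - 31/10] / (ε - a').
Simple pole: residue = g(a) at a = 2/3 + (2/21)*sqrt(238), which is -37/50 - (613/6800)*sqrt(238).
List the singular points by increasing real part (a conjugate pair: the negative imaginary part first).

Radius of convergence at 0: -2/3 + (2/21)*sqrt(238).
At 2/3 - (2/21)*sqrt(238): a pole of order 1; residue -37/50 + (613/6800)*sqrt(238).
At 2/3 + (2/21)*sqrt(238): a pole of order 1; residue -37/50 - (613/6800)*sqrt(238).


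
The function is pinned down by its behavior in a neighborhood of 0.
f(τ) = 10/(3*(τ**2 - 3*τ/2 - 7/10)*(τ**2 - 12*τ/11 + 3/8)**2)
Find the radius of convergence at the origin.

The radius of convergence is -3/4 + (1/20)*sqrt(505).

Denominator factor (τ**2 - 3*τ/2 - 7/10): discriminant 101/20, real irrational roots 3/4 + (1/20)*sqrt(505) and 3/4 - (1/20)*sqrt(505); poles of order 1, moduli 3/4 + (1/20)*sqrt(505) and -3/4 + (1/20)*sqrt(505).
Denominator factor (τ**2 - 12*τ/11 + 3/8)^2: discriminant -75/242, complex-conjugate roots (6/11) + ((5/44)*sqrt(6))*i and (6/11) - ((5/44)*sqrt(6))*i; poles of order 2, moduli (1/4)*sqrt(6) and (1/4)*sqrt(6).
The radius of convergence is the smallest modulus among the singular points: -3/4 + (1/20)*sqrt(505).


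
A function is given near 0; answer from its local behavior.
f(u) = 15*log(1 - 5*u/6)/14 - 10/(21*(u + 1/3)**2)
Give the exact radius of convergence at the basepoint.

Denominator factor (u + 1/3)^2: pole of order 2 at -1/3, modulus 1/3.
Branch term (15/14)*log(1 - u/(6/5)): its argument vanishes at u = 6/5, a logarithmic branch point, modulus 6/5.
The radius of convergence is the smallest modulus among the singular points: 1/3.

The radius of convergence is 1/3.


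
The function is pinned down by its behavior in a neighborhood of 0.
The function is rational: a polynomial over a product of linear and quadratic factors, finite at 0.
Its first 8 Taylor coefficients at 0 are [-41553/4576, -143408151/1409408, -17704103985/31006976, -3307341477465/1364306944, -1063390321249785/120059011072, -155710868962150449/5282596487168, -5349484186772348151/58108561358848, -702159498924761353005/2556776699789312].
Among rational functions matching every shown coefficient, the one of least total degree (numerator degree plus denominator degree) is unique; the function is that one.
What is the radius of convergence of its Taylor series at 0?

No rational of total degree below 5 reproduces all 8 coefficients; solving the [1/4] Pade equations on them gives f(ω) = (-40*ω/7 - 19/13)/((ω - 11/6)*(ω - 4/9)**3), whose expansion matches every shown term.
Denominator factor (ω - 4/9)^3: pole of order 3 at 4/9, modulus 4/9.
Denominator factor (ω - 11/6): pole of order 1 at 11/6, modulus 11/6.
The radius of convergence is the smallest modulus among the singular points: 4/9.

The radius of convergence is 4/9.


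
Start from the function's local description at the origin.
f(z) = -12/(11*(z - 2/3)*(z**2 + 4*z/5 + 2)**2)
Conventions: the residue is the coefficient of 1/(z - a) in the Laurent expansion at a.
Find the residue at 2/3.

At the order-1 pole 2/3 set g(z) = (z - (2/3))*f(z) = -12/(11*(z**2 + 4*z/5 + 2)**2).
Simple pole: residue = g(a) at a = 2/3, which is -6075/49379.

The residue is -6075/49379.


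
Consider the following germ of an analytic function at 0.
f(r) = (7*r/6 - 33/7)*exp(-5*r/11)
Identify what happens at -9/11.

The point is a regular point.

There is no denominator, hence no pole anywhere.
The factor exp(-5*r/11) is entire.
So the germ continues analytically to -9/11.


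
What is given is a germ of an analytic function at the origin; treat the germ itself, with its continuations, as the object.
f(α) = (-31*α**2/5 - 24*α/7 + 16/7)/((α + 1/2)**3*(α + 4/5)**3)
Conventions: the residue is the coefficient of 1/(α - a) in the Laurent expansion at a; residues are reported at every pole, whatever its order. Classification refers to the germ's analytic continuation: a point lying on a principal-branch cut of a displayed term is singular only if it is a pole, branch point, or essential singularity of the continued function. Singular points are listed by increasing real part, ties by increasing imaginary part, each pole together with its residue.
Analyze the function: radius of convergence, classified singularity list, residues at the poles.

Denominator factor (α + 1/2)^3: pole of order 3 at -1/2, modulus 1/2.
Denominator factor (α + 4/5)^3: pole of order 3 at -4/5, modulus 4/5.
The radius of convergence is the smallest modulus among the singular points: 1/2.
At the order-3 pole -4/5 set g(α) = (α - (-4/5))^3*f(α) = (-31*α**2/5 - 24*α/7 + 16/7)/(α + 1/2)**3.
Order-3 pole: residue = g''(a)/2; g''(-4/5) = -5435600/567, so the residue is -2717800/567.
At the order-3 pole -1/2 set g(α) = (α - (-1/2))^3*f(α) = (-31*α**2/5 - 24*α/7 + 16/7)/(α + 4/5)**3.
Order-3 pole: residue = g''(a)/2; g''(-1/2) = 5435600/567, so the residue is 2717800/567.
List the singular points by increasing real part (a conjugate pair: the negative imaginary part first).

Radius of convergence at 0: 1/2.
At -4/5: a pole of order 3; residue -2717800/567.
At -1/2: a pole of order 3; residue 2717800/567.


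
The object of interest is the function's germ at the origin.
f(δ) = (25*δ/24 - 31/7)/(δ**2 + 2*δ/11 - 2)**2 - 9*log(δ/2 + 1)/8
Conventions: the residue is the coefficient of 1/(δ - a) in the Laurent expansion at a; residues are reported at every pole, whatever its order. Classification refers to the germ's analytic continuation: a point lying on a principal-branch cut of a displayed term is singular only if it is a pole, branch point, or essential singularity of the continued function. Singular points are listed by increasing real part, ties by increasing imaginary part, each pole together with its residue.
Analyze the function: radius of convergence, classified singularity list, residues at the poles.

Denominator factor (δ**2 + 2*δ/11 - 2)^2: discriminant 972/121, real irrational roots -1/11 + (9/11)*sqrt(3) and -1/11 - (9/11)*sqrt(3); poles of order 2, moduli -1/11 + (9/11)*sqrt(3) and 1/11 + (9/11)*sqrt(3).
Branch term (-9/8)*log(1 - δ/(-2)): its argument vanishes at δ = -2, a logarithmic branch point, modulus 2.
The radius of convergence is the smallest modulus among the singular points: -1/11 + (9/11)*sqrt(3).
The branch term is analytic at -1/11 - (9/11)*sqrt(3) and contributes nothing to the residue; only the rational part matters.
The factor δ**2 + 2*δ/11 - 2 splits as (δ - a)(δ - a') with a = -1/11 - (9/11)*sqrt(3), a' = -1/11 + (9/11)*sqrt(3). At the order-2 pole a set g(δ) = (δ - a)^2*(rational part) = [25*δ/24 - 31/7] / (δ - a')^2.
Order-2 pole: residue = g'(a); g'(-1/11 - (9/11)*sqrt(3)) = -(1011439/4408992)*sqrt(3), so the residue is -(1011439/4408992)*sqrt(3).
The branch term is analytic at -1/11 + (9/11)*sqrt(3) and contributes nothing to the residue; only the rational part matters.
The factor δ**2 + 2*δ/11 - 2 splits as (δ - a)(δ - a') with a = -1/11 + (9/11)*sqrt(3), a' = -1/11 - (9/11)*sqrt(3). At the order-2 pole a set g(δ) = (δ - a)^2*(rational part) = [25*δ/24 - 31/7] / (δ - a')^2.
Order-2 pole: residue = g'(a); g'(-1/11 + (9/11)*sqrt(3)) = (1011439/4408992)*sqrt(3), so the residue is (1011439/4408992)*sqrt(3).
List the singular points by increasing real part (a conjugate pair: the negative imaginary part first).

Radius of convergence at 0: -1/11 + (9/11)*sqrt(3).
At -2: a logarithmic branch point.
At -1/11 - (9/11)*sqrt(3): a pole of order 2; residue -(1011439/4408992)*sqrt(3).
At -1/11 + (9/11)*sqrt(3): a pole of order 2; residue (1011439/4408992)*sqrt(3).


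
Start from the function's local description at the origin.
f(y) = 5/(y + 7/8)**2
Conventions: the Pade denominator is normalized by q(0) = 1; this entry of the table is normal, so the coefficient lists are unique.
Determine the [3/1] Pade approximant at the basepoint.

Taylor coefficients needed (expand at 0): a_0 = 320/49, a_1 = -5120/343, a_2 = 61440/2401, a_3 = -655360/16807, a_4 = 6553600/117649.
Write the denominator as Q(y) = 1 + q1*y. Requiring Q*f - P = O(y^5) with deg P <= 3 kills the coefficients of y^4..y^4 in Q*f:
  y^4: a_4 + q1*a_3 = 0, i.e. 6553600/117649 + (-655360/16807)*q1 = 0.
Solving this linear system: q1 = 10/7.
The numerator is Q*f truncated at degree 3: P0 = a_0 = 320/49; P1 = a_1 + q1*a_0 = -1920/343; P2 = a_2 + q1*a_1 = 10240/2401; P3 = a_3 + q1*a_2 = -40960/16807.

The Pade approximant has numerator coefficients [320/49, -1920/343, 10240/2401, -40960/16807]; denominator coefficients [1, 10/7].


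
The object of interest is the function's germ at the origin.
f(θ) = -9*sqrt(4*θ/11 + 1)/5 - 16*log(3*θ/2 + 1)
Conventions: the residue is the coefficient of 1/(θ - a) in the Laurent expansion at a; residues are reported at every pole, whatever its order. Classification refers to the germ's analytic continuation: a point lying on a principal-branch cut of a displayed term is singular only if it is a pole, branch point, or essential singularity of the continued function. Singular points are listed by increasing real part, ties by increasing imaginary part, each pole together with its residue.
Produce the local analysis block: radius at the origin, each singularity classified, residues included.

Radius of convergence at 0: 2/3.
At -11/4: an algebraic (square-root) branch point.
At -2/3: a logarithmic branch point.

Branch term (-16)*log(1 - θ/(-2/3)): its argument vanishes at θ = -2/3, a logarithmic branch point, modulus 2/3.
Branch term (-9/5)*sqrt(1 - θ/(-11/4)): its argument vanishes at θ = -11/4, a square-root branch point, modulus 11/4.
The radius of convergence is the smallest modulus among the singular points: 2/3.
List the singular points by increasing real part (a conjugate pair: the negative imaginary part first).


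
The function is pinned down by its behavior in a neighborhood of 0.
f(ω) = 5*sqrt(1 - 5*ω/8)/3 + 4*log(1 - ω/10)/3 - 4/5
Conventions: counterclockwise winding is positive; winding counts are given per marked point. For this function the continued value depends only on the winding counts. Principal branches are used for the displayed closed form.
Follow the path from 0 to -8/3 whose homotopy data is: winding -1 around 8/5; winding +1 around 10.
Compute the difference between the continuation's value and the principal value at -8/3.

Continued minus principal equals (-(20/9)*sqrt(6)) + ((8/3)*pi)*i.

The rational part is single-valued and drops out of the difference; each branch term changes only by its own monodromy.
(4/3)*log(1 - ω/(10)): each positive loop around 10 adds 2*pi*i to the log, so winding +1 contributes (4/3)*(1)*2*pi*i = (8/3)*pi*i.
(5/3)*sqrt(1 - ω/(8/5)): winding -1 is odd, the square root flips sign, contributing -2*(5/3)*sqrt(1 - (-8/3)/(8/5)) = -2*(5/3)*sqrt(8/3) = -(20/9)*sqrt(6).
Summing the contributions at ω = -8/3 gives (-(20/9)*sqrt(6)) + ((8/3)*pi)*i.


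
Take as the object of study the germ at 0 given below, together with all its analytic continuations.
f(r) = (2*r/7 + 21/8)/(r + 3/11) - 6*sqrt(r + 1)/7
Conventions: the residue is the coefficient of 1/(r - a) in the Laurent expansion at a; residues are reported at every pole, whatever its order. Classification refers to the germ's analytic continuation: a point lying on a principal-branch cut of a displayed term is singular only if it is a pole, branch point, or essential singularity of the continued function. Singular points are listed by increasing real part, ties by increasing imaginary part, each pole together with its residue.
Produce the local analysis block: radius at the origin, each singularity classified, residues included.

Denominator factor (r + 3/11): pole of order 1 at -3/11, modulus 3/11.
Branch term (-6/7)*sqrt(1 - r/(-1)): its argument vanishes at r = -1, a square-root branch point, modulus 1.
The radius of convergence is the smallest modulus among the singular points: 3/11.
The branch term is analytic at -3/11 and contributes nothing to the residue; only the rational part matters.
At the order-1 pole -3/11 set g(r) = (r - (-3/11))*(rational part) = 2*r/7 + 21/8.
Simple pole: residue = g(a) at a = -3/11, which is 1569/616.
List the singular points by increasing real part (a conjugate pair: the negative imaginary part first).

Radius of convergence at 0: 3/11.
At -1: an algebraic (square-root) branch point.
At -3/11: a pole of order 1; residue 1569/616.
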